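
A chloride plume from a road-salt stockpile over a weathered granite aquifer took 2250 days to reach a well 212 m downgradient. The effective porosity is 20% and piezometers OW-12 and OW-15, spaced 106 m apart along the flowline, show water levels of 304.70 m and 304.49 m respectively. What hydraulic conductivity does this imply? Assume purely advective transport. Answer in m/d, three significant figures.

9.51 m/d

Hydraulic gradient i = (304.70 − 304.49) / 106 = 0.21 / 106 = 0.001981
v = L / t = 212 / 2250 = 0.09422 m/d
K = v · n / i = 0.09422 × 0.20 / 0.001981 = 9.51 m/d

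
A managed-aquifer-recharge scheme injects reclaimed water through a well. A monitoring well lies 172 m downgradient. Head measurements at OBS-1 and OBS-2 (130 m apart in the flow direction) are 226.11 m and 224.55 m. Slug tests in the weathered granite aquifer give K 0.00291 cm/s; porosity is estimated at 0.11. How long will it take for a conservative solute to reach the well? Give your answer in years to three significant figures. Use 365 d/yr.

1.72 years

Hydraulic gradient i = (226.11 − 224.55) / 130 = 1.56 / 130 = 0.01200
K = 0.00291 cm/s × 864 = 2.514 m/d
Specific discharge q = 2.514 × 0.01200 = 0.03017 m/d
Seepage velocity v = q / n = 0.03017 / 0.11 = 0.2743 m/d
t = L / v = 172 / 0.2743 = 627.1 d
   = 627.1 / 365 = 1.72 yr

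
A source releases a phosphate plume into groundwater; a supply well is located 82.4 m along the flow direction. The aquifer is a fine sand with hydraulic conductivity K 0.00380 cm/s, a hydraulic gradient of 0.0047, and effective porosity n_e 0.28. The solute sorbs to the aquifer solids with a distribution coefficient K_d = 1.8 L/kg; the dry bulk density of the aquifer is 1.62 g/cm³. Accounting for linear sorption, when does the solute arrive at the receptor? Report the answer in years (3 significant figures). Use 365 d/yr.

46.8 years

K = 0.00380 cm/s × 864 = 3.283 m/d
Specific discharge q = 3.283 × 0.0047 = 0.01543 m/d
Seepage velocity v = q / n = 0.01543 / 0.28 = 0.05511 m/d
Retardation R = 1 + ρ_b·K_d/n = 1 + 1.62×1.8/0.28 = 11.41
Contaminant velocity v_c = v/R = 0.05511/11.41 = 0.004828 m/d
t = L/v_c = 82.4/0.004828 = 17070 d
   = 17070/365 = 46.8 yr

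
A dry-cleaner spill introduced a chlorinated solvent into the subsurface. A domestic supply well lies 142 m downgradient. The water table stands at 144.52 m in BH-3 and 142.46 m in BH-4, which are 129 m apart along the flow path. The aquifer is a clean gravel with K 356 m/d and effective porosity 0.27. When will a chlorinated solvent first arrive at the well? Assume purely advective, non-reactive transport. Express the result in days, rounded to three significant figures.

Hydraulic gradient i = (144.52 − 142.46) / 129 = 2.06 / 129 = 0.01597
q = Ki = 356 × 0.01597 = 5.685 m/d
v_s = q/n_e = 5.685/0.27 = 21.06 m/d
t = L / v = 142 / 21.06 = 6.744 d

6.74 days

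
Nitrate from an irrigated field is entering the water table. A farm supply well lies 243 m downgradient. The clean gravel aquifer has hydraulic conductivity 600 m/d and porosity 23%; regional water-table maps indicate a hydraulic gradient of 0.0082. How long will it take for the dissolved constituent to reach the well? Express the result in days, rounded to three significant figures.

Specific discharge q = 600 × 0.0082 = 4.920 m/d
Seepage velocity v = q / n = 4.920 / 0.23 = 21.39 m/d
t = L / v = 243 / 21.39 = 11.36 d

11.4 days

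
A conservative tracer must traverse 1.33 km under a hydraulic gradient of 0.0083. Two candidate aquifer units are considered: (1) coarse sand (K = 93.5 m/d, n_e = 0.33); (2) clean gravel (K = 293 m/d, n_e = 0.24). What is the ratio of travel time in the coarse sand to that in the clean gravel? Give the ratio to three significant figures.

Unit 1 (coarse sand): v = 93.5×0.0083/0.33 = 2.352 m/d, t = 1330/2.352 = 565.6 d
Unit 2 (clean gravel): v = 293×0.0083/0.24 = 10.13 m/d, t = 1330/10.13 = 131.3 d
t(coarse sand) / t(clean gravel) = 565.6/131.3 = 4.31

4.31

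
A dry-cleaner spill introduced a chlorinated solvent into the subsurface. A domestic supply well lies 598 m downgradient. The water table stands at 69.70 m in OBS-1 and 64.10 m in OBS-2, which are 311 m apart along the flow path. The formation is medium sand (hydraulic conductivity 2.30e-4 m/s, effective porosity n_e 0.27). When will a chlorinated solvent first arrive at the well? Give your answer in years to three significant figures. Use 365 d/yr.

1.24 years

Hydraulic gradient i = (69.70 − 64.10) / 311 = 5.60 / 311 = 0.01801
K = 2.30e-4 m/s × 86400 s/d = 19.87 m/d
q = Ki = 19.87 × 0.01801 = 0.3578 m/d
v_s = q/n_e = 0.3578/0.27 = 1.325 m/d
t = L / v = 598 / 1.325 = 451.2 d
   = 451.2 / 365 = 1.24 yr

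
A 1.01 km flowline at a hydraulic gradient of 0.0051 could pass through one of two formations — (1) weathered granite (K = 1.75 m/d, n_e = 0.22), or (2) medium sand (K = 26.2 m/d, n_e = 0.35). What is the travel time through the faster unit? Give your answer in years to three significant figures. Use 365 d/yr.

Unit 1 (weathered granite): v = 1.75×0.0051/0.22 = 0.04057 m/d, t = 1010/0.04057 = 24900 d
Unit 2 (medium sand): v = 26.2×0.0051/0.35 = 0.3818 m/d, t = 1010/0.3818 = 2646 d
Faster: 2646 d / 365 = 7.25 yr

7.25 years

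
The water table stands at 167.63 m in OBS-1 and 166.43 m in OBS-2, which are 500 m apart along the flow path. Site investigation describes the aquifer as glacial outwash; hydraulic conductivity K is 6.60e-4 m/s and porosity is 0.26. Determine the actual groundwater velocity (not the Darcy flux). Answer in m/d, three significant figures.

0.526 m/d

Hydraulic gradient i = (167.63 − 166.43) / 500 = 1.20 / 500 = 0.002400
K = 6.60e-4 m/s × 86400 s/d = 57.02 m/d
Specific discharge q = 57.02 × 0.002400 = 0.1369 m/d
v_s = q/n_e = 0.1369/0.26 = 0.5264 m/d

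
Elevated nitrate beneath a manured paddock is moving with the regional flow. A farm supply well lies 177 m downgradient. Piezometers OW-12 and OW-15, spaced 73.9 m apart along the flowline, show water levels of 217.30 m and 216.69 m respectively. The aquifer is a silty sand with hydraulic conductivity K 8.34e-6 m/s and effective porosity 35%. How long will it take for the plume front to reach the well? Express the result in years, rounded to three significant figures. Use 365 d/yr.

Hydraulic gradient i = (217.30 − 216.69) / 73.9 = 0.61 / 73.9 = 0.008254
K = 8.34e-6 m/s × 86400 s/d = 0.7206 m/d
Darcy flux q = K·i = 0.7206 × 0.008254 = 0.005948 m/d
v = Ki/n = 0.7206·0.008254/0.35 = 0.01699 m/d
t = L / v = 177 / 0.01699 = 10420 d
   = 10420 / 365 = 28.5 yr

28.5 years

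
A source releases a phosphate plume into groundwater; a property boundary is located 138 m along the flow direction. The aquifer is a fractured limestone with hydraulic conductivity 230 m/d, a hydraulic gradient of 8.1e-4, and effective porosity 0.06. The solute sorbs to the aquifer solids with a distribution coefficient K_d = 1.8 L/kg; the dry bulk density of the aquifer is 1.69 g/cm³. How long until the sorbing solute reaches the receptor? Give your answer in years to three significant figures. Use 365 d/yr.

Darcy flux q = K·i = 230 × 8.1e-4 = 0.1863 m/d
v = Ki/n = 230·8.1e-4/0.06 = 3.105 m/d
Retardation R = 1 + ρ_b·K_d/n = 1 + 1.69×1.8/0.06 = 51.70
Contaminant velocity v_c = v/R = 3.105/51.70 = 0.06006 m/d
t = L/v_c = 138/0.06006 = 2298 d
   = 2298/365 = 6.30 yr

6.30 years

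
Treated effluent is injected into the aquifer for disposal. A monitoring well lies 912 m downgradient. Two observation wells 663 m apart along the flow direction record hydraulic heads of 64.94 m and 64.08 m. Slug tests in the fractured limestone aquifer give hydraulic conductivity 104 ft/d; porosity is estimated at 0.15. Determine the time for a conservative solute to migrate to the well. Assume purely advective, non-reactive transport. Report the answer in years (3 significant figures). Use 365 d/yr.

9.12 years

Hydraulic gradient i = (64.94 − 64.08) / 663 = 0.86 / 663 = 0.001297
K = 104 ft/d × 0.3048 = 31.70 m/d
q = Ki = 31.70 × 0.001297 = 0.04112 m/d
Seepage velocity v = q / n = 0.04112 / 0.15 = 0.2741 m/d
t = L / v = 912 / 0.2741 = 3327 d
   = 3327 / 365 = 9.12 yr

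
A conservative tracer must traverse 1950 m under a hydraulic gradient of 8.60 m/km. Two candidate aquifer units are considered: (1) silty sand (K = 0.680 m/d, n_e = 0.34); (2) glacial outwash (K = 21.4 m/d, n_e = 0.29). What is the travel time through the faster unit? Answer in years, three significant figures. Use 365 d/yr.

Unit 1 (silty sand): v = 0.680×0.0086/0.34 = 0.01720 m/d, t = 1950/0.01720 = 113400 d
Unit 2 (glacial outwash): v = 21.4×0.0086/0.29 = 0.6346 m/d, t = 1950/0.6346 = 3073 d
Faster: 3073 d / 365 = 8.42 yr

8.42 years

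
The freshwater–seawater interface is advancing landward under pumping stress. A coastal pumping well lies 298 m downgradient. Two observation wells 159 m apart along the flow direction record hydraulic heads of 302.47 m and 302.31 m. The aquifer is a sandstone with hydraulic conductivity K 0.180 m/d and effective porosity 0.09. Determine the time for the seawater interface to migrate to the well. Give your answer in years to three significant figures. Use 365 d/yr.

Hydraulic gradient i = (302.47 − 302.31) / 159 = 0.16 / 159 = 0.001006
Specific discharge q = 0.180 × 0.001006 = 1.811e-4 m/d
v_s = q/n_e = 1.811e-4/0.09 = 0.002013 m/d
t = L / v = 298 / 0.002013 = 148100 d
   = 148100 / 365 = 406 yr

406 years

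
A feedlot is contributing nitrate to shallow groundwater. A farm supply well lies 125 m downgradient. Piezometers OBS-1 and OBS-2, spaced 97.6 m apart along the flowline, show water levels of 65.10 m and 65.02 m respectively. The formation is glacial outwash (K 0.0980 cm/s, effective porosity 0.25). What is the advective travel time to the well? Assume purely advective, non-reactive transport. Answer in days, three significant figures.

450 days

Hydraulic gradient i = (65.10 − 65.02) / 97.6 = 0.08 / 97.6 = 8.197e-4
K = 0.0980 cm/s × 864 = 84.67 m/d
q = Ki = 84.67 × 8.197e-4 = 0.06940 m/d
Average linear velocity = 0.06940 / 0.25 = 0.2776 m/d
t = L / v = 125 / 0.2776 = 450.3 d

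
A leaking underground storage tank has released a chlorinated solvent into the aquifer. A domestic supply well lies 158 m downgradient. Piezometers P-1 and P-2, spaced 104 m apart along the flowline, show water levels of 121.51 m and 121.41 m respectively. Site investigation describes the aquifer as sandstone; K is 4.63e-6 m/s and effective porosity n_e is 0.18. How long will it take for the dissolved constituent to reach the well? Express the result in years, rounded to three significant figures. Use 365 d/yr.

Hydraulic gradient i = (121.51 − 121.41) / 104 = 0.10 / 104 = 9.615e-4
K = 4.63e-6 m/s × 86400 s/d = 0.4000 m/d
Darcy flux q = K·i = 0.4000 × 9.615e-4 = 3.846e-4 m/d
v_s = q/n_e = 3.846e-4/0.18 = 0.002137 m/d
t = L / v = 158 / 0.002137 = 73940 d
   = 73940 / 365 = 203 yr

203 years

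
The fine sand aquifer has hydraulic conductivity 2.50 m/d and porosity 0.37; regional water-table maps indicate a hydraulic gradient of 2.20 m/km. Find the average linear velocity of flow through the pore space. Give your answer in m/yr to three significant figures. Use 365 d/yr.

5.43 m/yr

Darcy flux q = K·i = 2.50 × 0.0022 = 0.005500 m/d
v = Ki/n = 2.50·0.0022/0.37 = 0.01486 m/d
   = 0.01486 × 365 = 5.43 m/yr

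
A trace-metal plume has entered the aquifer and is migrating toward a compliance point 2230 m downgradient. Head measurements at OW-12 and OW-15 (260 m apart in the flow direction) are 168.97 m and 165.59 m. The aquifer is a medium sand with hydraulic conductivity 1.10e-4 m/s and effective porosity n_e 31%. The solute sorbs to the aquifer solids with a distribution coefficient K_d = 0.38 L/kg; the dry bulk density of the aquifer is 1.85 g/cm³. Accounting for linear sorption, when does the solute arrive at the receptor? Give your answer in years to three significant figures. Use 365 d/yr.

50.1 years

Hydraulic gradient i = (168.97 − 165.59) / 260 = 3.38 / 260 = 0.01300
K = 1.10e-4 m/s × 86400 s/d = 9.504 m/d
Specific discharge q = 9.504 × 0.01300 = 0.1236 m/d
Average linear velocity = 0.1236 / 0.31 = 0.3986 m/d
Retardation R = 1 + ρ_b·K_d/n = 1 + 1.85×0.38/0.31 = 3.268
Contaminant velocity v_c = v/R = 0.3986/3.268 = 0.1220 m/d
t = L/v_c = 2230/0.1220 = 18280 d
   = 18280/365 = 50.1 yr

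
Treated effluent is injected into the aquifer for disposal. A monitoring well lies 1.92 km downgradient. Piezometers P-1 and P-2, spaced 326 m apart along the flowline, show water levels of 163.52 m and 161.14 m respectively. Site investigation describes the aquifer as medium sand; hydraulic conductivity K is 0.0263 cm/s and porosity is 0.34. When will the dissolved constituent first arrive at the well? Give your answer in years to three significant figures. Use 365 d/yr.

Hydraulic gradient i = (163.52 − 161.14) / 326 = 2.38 / 326 = 0.007301
K = 0.0263 cm/s × 864 = 22.72 m/d
q = Ki = 22.72 × 0.007301 = 0.1659 m/d
v = Ki/n = 22.72·0.007301/0.34 = 0.4879 m/d
L = 1.92 km = 1920 m
t = L / v = 1920 / 0.4879 = 3935 d
   = 3935 / 365 = 10.8 yr

10.8 years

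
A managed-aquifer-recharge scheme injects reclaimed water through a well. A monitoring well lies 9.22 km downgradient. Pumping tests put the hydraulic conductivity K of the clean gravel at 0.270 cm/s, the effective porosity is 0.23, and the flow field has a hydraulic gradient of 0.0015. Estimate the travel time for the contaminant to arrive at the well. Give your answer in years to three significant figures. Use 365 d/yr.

16.6 years

K = 0.270 cm/s × 864 = 233.3 m/d
Specific discharge q = 233.3 × 0.0015 = 0.3499 m/d
v = Ki/n = 233.3·0.0015/0.23 = 1.521 m/d
L = 9.22 km = 9220 m
t = L / v = 9220 / 1.521 = 6060 d
   = 6060 / 365 = 16.6 yr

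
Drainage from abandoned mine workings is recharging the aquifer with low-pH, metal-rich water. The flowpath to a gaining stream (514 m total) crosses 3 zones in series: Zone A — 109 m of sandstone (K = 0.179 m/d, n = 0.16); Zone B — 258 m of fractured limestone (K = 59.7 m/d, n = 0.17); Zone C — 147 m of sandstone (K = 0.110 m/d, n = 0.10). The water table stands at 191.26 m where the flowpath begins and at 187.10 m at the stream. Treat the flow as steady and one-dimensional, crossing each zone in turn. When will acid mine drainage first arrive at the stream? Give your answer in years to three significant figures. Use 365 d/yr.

Total head drop ΔH = 191.26 − 187.10 = 4.16 m
Continuity: the same q passes through each zone, so ΔH = q·Σ(L_j/K_j) — the zones act as resistances in series.
Σ(L/K) = 109/0.179 + 258/59.7 + 147/0.110 = 608.9 + 4.322 + 1336 = 1950 d
q = ΔH / Σ(L/K) = 4.16 / 1950 = 0.002134 m/d (same in every zone)
Zone A: v = q/n = 0.002134/0.16 = 0.01334 m/d → t_A = 109/0.01334 = 8173 d
Zone B: v = q/n = 0.002134/0.17 = 0.01255 m/d → t_B = 258/0.01255 = 20560 d
Zone C: v = q/n = 0.002134/0.10 = 0.02134 m/d → t_C = 147/0.02134 = 6889 d
Total t = 8173 + 20560 + 6889 = 35620 d
   = 35620 / 365 = 97.6 yr

97.6 years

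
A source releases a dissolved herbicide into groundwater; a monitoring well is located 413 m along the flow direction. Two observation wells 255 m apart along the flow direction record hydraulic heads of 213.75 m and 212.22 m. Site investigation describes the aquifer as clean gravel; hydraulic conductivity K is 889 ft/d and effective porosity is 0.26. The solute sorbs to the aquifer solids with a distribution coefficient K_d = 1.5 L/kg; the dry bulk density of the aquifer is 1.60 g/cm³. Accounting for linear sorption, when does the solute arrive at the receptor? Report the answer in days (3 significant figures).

676 days

Hydraulic gradient i = (213.75 − 212.22) / 255 = 1.53 / 255 = 0.006000
K = 889 ft/d × 0.3048 = 271.0 m/d
q = Ki = 271.0 × 0.006000 = 1.626 m/d
v_s = q/n_e = 1.626/0.26 = 6.253 m/d
Retardation R = 1 + ρ_b·K_d/n = 1 + 1.60×1.5/0.26 = 10.23
Contaminant velocity v_c = v/R = 6.253/10.23 = 0.6112 m/d
t = L/v_c = 413/0.6112 = 675.7 d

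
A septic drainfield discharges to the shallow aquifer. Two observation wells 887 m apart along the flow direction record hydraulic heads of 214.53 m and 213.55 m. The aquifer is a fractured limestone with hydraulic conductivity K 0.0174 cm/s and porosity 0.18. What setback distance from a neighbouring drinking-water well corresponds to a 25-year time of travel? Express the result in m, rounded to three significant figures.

842 m

Hydraulic gradient i = (214.53 − 213.55) / 887 = 0.98 / 887 = 0.001105
K = 0.0174 cm/s × 864 = 15.03 m/d
Specific discharge q = 15.03 × 0.001105 = 0.01661 m/d
Seepage velocity v = q / n = 0.01661 / 0.18 = 0.09228 m/d
T = 25 yr × 365 = 9125 d
L = v × T = 0.09228 × 9125 = 842.0 m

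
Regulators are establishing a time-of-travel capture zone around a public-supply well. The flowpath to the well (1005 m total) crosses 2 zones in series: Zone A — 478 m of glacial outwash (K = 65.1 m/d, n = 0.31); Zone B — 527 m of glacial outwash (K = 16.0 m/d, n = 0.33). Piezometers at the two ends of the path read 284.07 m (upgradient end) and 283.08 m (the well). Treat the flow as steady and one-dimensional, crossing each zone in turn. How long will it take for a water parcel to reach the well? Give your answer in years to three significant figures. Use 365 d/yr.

Total head drop ΔH = 284.07 − 283.08 = 0.99 m
Steady 1-D flow in series ⇒ the Darcy flux q is identical in every zone and the zone head losses add (resistances L/K in series).
Σ(L/K) = 478/65.1 + 527/16.0 = 7.343 + 32.94 = 40.28 d
q = ΔH / Σ(L/K) = 0.99 / 40.28 = 0.02458 m/d (same in every zone)
Zone A: v = q/n = 0.02458/0.31 = 0.07928 m/d → t_A = 478/0.07928 = 6029 d
Zone B: v = q/n = 0.02458/0.33 = 0.07448 m/d → t_B = 527/0.07448 = 7076 d
Total t = 6029 + 7076 = 13100 d
   = 13100 / 365 = 35.9 yr

35.9 years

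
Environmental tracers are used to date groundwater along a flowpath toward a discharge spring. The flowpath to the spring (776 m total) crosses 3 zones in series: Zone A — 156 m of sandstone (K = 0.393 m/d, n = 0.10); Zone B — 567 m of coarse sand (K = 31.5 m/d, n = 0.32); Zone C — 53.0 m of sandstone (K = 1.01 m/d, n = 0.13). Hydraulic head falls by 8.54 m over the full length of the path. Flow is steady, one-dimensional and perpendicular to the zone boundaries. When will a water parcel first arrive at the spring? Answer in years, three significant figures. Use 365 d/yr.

Continuity: the same q passes through each zone, so ΔH = q·Σ(L_j/K_j) — the zones act as resistances in series.
Σ(L/K) = 156/0.393 + 567/31.5 + 53.0/1.01 = 396.9 + 18.00 + 52.48 = 467.4 d
q = ΔH / Σ(L/K) = 8.54 / 467.4 = 0.01827 m/d (same in every zone)
Zone A: v = q/n = 0.01827/0.10 = 0.1827 m/d → t_A = 156/0.1827 = 853.8 d
Zone B: v = q/n = 0.01827/0.32 = 0.05710 m/d → t_B = 567/0.05710 = 9931 d
Zone C: v = q/n = 0.01827/0.13 = 0.1405 m/d → t_C = 53.0/0.1405 = 377.1 d
Total t = 853.8 + 9931 + 377.1 = 11160 d
   = 11160 / 365 = 30.6 yr

30.6 years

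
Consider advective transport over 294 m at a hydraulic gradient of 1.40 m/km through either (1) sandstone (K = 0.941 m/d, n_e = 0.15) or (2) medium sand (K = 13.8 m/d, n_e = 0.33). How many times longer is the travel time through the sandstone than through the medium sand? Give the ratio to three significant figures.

6.67

Unit 1 (sandstone): v = 0.941×0.0014/0.15 = 0.008783 m/d, t = 294/0.008783 = 33480 d
Unit 2 (medium sand): v = 13.8×0.0014/0.33 = 0.05855 m/d, t = 294/0.05855 = 5022 d
t(sandstone) / t(medium sand) = 33480/5022 = 6.67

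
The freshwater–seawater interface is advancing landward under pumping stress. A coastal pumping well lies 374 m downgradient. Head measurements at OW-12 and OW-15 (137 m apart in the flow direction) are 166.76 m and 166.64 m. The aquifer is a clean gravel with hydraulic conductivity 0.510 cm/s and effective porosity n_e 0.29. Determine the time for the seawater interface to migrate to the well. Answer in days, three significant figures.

281 days

Hydraulic gradient i = (166.76 − 166.64) / 137 = 0.12 / 137 = 8.759e-4
K = 0.510 cm/s × 864 = 440.6 m/d
Darcy flux q = K·i = 440.6 × 8.759e-4 = 0.3860 m/d
Seepage velocity v = q / n = 0.3860 / 0.29 = 1.331 m/d
t = L / v = 374 / 1.331 = 281.0 d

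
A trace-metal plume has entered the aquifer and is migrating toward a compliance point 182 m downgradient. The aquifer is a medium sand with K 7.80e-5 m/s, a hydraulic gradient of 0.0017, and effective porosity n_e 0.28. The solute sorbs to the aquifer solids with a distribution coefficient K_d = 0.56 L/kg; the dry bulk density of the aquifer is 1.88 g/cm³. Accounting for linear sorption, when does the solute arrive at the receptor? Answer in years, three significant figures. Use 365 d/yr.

K = 7.80e-5 m/s × 86400 s/d = 6.739 m/d
Specific discharge q = 6.739 × 0.0017 = 0.01146 m/d
Average linear velocity = 0.01146 / 0.28 = 0.04092 m/d
Retardation R = 1 + ρ_b·K_d/n = 1 + 1.88×0.56/0.28 = 4.760
Contaminant velocity v_c = v/R = 0.04092/4.760 = 0.008596 m/d
t = L/v_c = 182/0.008596 = 21170 d
   = 21170/365 = 58.0 yr

58.0 years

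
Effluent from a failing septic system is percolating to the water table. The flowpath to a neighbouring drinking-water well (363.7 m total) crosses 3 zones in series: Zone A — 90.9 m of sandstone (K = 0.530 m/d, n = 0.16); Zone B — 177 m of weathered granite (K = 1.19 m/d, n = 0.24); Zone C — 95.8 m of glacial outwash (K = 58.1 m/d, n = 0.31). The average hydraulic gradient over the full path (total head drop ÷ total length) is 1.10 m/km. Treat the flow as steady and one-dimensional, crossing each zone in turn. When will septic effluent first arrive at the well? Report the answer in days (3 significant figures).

69800 days

For zones in series the flux q is common to all zones; the equivalent conductivity is the harmonic (thickness-weighted) mean, K_eq = L_total / Σ(L_j/K_j).
Σ(L/K) = 90.9/0.530 + 177/1.19 + 95.8/58.1 = 171.5 + 148.7 + 1.649 = 321.9 d
K_eq = L_total / Σ(L/K) = 363.7 / 321.9 = 1.130 m/d
q = K_eq · i = 1.130 × 0.0011 = 0.001243 m/d (same in every zone)
Zone A: v = q/n = 0.001243/0.16 = 0.007768 m/d → t_A = 90.9/0.007768 = 11700 d
Zone B: v = q/n = 0.001243/0.24 = 0.005179 m/d → t_B = 177/0.005179 = 34180 d
Zone C: v = q/n = 0.001243/0.31 = 0.004009 m/d → t_C = 95.8/0.004009 = 23900 d
Total t = 11700 + 34180 + 23900 = 69780 d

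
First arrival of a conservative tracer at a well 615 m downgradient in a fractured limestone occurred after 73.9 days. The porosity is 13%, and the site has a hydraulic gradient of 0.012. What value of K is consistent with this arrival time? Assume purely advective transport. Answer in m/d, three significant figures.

v = L / t = 615 / 73.9 = 8.322 m/d
K = v · n / i = 8.322 × 0.13 / 0.012 = 90.2 m/d

90.2 m/d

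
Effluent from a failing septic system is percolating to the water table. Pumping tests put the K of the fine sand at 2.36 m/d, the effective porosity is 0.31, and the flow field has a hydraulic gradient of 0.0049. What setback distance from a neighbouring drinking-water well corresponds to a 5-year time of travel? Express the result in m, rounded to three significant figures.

68.1 m

Darcy flux q = K·i = 2.36 × 0.0049 = 0.01156 m/d
v = Ki/n = 2.36·0.0049/0.31 = 0.03730 m/d
T = 5 yr × 365 = 1825 d
L = v × T = 0.03730 × 1825 = 68.08 m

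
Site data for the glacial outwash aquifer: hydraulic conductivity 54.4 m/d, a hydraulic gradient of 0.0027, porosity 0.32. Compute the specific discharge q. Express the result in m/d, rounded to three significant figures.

Darcy flux q = K·i = 54.4 × 0.0027 = 0.1469 m/d

0.147 m/d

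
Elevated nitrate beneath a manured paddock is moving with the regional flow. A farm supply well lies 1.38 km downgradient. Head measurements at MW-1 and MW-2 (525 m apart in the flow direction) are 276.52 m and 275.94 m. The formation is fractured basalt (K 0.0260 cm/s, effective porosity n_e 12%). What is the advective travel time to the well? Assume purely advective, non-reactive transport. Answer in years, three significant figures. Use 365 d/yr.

18.3 years

Hydraulic gradient i = (276.52 − 275.94) / 525 = 0.58 / 525 = 0.001105
K = 0.0260 cm/s × 864 = 22.46 m/d
q = Ki = 22.46 × 0.001105 = 0.02482 m/d
Seepage velocity v = q / n = 0.02482 / 0.12 = 0.2068 m/d
L = 1.38 km = 1380 m
t = L / v = 1380 / 0.2068 = 6673 d
   = 6673 / 365 = 18.3 yr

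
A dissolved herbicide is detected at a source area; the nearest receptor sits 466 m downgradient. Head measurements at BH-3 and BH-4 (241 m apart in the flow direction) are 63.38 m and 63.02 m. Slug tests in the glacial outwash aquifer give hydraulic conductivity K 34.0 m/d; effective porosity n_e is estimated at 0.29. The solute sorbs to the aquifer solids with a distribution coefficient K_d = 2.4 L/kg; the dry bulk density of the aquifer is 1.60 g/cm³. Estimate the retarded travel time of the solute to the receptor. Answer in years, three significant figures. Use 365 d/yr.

104 years

Hydraulic gradient i = (63.38 − 63.02) / 241 = 0.36 / 241 = 0.001494
q = Ki = 34.0 × 0.001494 = 0.05079 m/d
v_s = q/n_e = 0.05079/0.29 = 0.1751 m/d
Retardation R = 1 + ρ_b·K_d/n = 1 + 1.60×2.4/0.29 = 14.24
Contaminant velocity v_c = v/R = 0.1751/14.24 = 0.01230 m/d
t = L/v_c = 466/0.01230 = 37890 d
   = 37890/365 = 104 yr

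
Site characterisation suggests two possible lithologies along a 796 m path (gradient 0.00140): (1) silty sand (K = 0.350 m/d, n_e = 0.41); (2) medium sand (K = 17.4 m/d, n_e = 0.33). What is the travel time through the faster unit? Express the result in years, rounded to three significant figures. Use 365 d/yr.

29.5 years

Unit 1 (silty sand): v = 0.350×0.0014/0.41 = 0.001195 m/d, t = 796/0.001195 = 666000 d
Unit 2 (medium sand): v = 17.4×0.0014/0.33 = 0.07382 m/d, t = 796/0.07382 = 10780 d
Faster: 10780 d / 365 = 29.5 yr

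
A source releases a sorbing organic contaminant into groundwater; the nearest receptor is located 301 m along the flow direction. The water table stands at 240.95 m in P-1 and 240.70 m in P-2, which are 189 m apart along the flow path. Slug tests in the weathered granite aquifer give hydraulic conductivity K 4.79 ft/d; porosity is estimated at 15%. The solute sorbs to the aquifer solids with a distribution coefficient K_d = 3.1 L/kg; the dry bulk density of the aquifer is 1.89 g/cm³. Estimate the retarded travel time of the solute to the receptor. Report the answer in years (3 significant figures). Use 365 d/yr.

Hydraulic gradient i = (240.95 − 240.70) / 189 = 0.25 / 189 = 0.001323
K = 4.79 ft/d × 0.3048 = 1.460 m/d
Specific discharge q = 1.460 × 0.001323 = 0.001931 m/d
Seepage velocity v = q / n = 0.001931 / 0.15 = 0.01287 m/d
Retardation R = 1 + ρ_b·K_d/n = 1 + 1.89×3.1/0.15 = 40.06
Contaminant velocity v_c = v/R = 0.01287/40.06 = 3.214e-4 m/d
t = L/v_c = 301/3.214e-4 = 936600 d
   = 936600/365 = 2570 yr

2570 years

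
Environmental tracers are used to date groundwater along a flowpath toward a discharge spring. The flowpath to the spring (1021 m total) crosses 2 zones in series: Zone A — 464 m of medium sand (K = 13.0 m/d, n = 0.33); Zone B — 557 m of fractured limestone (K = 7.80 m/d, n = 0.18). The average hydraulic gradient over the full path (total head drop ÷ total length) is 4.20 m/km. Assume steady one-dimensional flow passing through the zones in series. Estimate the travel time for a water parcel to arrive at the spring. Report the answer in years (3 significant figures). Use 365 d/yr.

17.3 years

Steady 1-D flow in series ⇒ the Darcy flux q is identical in every zone and the zone head losses add (resistances L/K in series).
Σ(L/K) = 464/13.0 + 557/7.80 = 35.69 + 71.41 = 107.1 d
K_eq = L_total / Σ(L/K) = 1021 / 107.1 = 9.533 m/d
q = K_eq · i = 9.533 × 0.0042 = 0.04004 m/d (same in every zone)
Zone A: v = q/n = 0.04004/0.33 = 0.1213 m/d → t_A = 464/0.1213 = 3824 d
Zone B: v = q/n = 0.04004/0.18 = 0.2224 m/d → t_B = 557/0.2224 = 2504 d
Total t = 3824 + 2504 = 6328 d
   = 6328 / 365 = 17.3 yr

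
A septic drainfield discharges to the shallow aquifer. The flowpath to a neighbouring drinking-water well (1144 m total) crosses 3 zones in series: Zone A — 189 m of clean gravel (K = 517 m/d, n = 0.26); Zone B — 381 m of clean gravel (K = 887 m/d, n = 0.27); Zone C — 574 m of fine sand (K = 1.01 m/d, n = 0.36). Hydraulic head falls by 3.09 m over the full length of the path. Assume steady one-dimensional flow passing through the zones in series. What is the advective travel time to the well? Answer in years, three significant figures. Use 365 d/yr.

181 years

Steady 1-D flow in series ⇒ the Darcy flux q is identical in every zone and the zone head losses add (resistances L/K in series).
Σ(L/K) = 189/517 + 381/887 + 574/1.01 = 0.3656 + 0.4295 + 568.3 = 569.1 d
q = ΔH / Σ(L/K) = 3.09 / 569.1 = 0.005430 m/d (same in every zone)
Zone A: v = q/n = 0.005430/0.26 = 0.02088 m/d → t_A = 189/0.02088 = 9051 d
Zone B: v = q/n = 0.005430/0.27 = 0.02011 m/d → t_B = 381/0.02011 = 18950 d
Zone C: v = q/n = 0.005430/0.36 = 0.01508 m/d → t_C = 574/0.01508 = 38060 d
Total t = 9051 + 18950 + 38060 = 66060 d
   = 66060 / 365 = 181 yr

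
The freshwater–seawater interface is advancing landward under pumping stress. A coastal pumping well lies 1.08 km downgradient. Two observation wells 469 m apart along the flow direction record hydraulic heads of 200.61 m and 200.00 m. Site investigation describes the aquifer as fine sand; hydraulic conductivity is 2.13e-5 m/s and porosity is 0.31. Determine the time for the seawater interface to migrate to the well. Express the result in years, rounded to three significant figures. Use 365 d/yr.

Hydraulic gradient i = (200.61 − 200.00) / 469 = 0.61 / 469 = 0.001301
K = 2.13e-5 m/s × 86400 s/d = 1.840 m/d
Specific discharge q = 1.840 × 0.001301 = 0.002394 m/d
v_s = q/n_e = 0.002394/0.31 = 0.007721 m/d
L = 1.08 km = 1080 m
t = L / v = 1080 / 0.007721 = 139900 d
   = 139900 / 365 = 383 yr

383 years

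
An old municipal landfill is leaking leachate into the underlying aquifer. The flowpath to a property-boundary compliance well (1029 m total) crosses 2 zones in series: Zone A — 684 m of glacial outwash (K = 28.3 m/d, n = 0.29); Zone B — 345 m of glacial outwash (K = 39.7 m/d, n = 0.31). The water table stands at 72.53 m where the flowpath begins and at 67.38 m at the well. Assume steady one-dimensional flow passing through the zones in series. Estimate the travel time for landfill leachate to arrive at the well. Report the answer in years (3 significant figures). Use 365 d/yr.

Total head drop ΔH = 72.53 − 67.38 = 5.15 m
Continuity: the same q passes through each zone, so ΔH = q·Σ(L_j/K_j) — the zones act as resistances in series.
Σ(L/K) = 684/28.3 + 345/39.7 = 24.17 + 8.690 = 32.86 d
q = ΔH / Σ(L/K) = 5.15 / 32.86 = 0.1567 m/d (same in every zone)
Zone A: v = q/n = 0.1567/0.29 = 0.5404 m/d → t_A = 684/0.5404 = 1266 d
Zone B: v = q/n = 0.1567/0.31 = 0.5056 m/d → t_B = 345/0.5056 = 682.4 d
Total t = 1266 + 682.4 = 1948 d
   = 1948 / 365 = 5.34 yr

5.34 years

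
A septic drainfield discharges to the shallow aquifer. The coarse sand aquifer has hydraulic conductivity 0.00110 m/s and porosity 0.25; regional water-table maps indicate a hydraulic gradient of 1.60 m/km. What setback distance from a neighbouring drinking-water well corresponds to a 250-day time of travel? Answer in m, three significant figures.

152 m

K = 0.00110 m/s × 86400 s/d = 95.04 m/d
q = Ki = 95.04 × 0.0016 = 0.1521 m/d
v = Ki/n = 95.04·0.0016/0.25 = 0.6083 m/d
L = v × T = 0.6083 × 250 = 152.1 m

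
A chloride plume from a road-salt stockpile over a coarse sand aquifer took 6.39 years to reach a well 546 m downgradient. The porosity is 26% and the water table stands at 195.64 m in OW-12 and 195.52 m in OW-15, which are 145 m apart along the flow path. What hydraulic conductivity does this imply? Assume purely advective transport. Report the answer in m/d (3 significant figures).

73.5 m/d

Hydraulic gradient i = (195.64 − 195.52) / 145 = 0.12 / 145 = 8.276e-4
t = 6.39 years = 2332 d
v = L / t = 546 / 2332 = 0.2341 m/d
K = v · n / i = 0.2341 × 0.26 / 8.276e-4 = 73.5 m/d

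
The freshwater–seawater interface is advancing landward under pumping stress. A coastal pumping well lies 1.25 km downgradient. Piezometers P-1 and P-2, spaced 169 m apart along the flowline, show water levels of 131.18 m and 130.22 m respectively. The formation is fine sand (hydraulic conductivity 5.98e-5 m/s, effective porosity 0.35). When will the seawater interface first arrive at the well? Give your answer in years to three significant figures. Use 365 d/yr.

40.8 years

Hydraulic gradient i = (131.18 − 130.22) / 169 = 0.96 / 169 = 0.005680
K = 5.98e-5 m/s × 86400 s/d = 5.167 m/d
Specific discharge q = 5.167 × 0.005680 = 0.02935 m/d
v = Ki/n = 5.167·0.005680/0.35 = 0.08386 m/d
L = 1.25 km = 1250 m
t = L / v = 1250 / 0.08386 = 14910 d
   = 14910 / 365 = 40.8 yr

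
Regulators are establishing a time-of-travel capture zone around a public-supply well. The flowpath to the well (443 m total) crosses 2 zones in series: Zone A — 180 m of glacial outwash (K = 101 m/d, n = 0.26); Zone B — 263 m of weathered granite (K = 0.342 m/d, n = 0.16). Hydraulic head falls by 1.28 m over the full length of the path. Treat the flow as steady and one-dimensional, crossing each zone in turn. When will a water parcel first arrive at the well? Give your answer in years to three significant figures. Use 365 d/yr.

147 years

Continuity: the same q passes through each zone, so ΔH = q·Σ(L_j/K_j) — the zones act as resistances in series.
Σ(L/K) = 180/101 + 263/0.342 = 1.782 + 769.0 = 770.8 d
q = ΔH / Σ(L/K) = 1.28 / 770.8 = 0.001661 m/d (same in every zone)
Zone A: v = q/n = 0.001661/0.26 = 0.006387 m/d → t_A = 180/0.006387 = 28180 d
Zone B: v = q/n = 0.001661/0.16 = 0.01038 m/d → t_B = 263/0.01038 = 25340 d
Total t = 28180 + 25340 = 53520 d
   = 53520 / 365 = 147 yr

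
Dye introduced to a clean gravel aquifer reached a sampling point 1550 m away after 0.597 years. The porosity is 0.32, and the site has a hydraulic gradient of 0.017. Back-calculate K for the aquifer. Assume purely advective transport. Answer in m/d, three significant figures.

134 m/d

t = 0.597 years = 217.9 d
v = L / t = 1550 / 217.9 = 7.113 m/d
K = v · n / i = 7.113 × 0.32 / 0.017 = 134 m/d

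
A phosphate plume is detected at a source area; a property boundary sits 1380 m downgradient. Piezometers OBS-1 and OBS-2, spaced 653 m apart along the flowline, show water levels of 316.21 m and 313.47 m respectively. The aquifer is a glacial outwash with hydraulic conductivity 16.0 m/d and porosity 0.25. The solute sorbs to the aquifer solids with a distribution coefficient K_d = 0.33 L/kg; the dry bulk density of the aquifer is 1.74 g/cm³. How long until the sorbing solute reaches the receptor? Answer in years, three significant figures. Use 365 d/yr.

46.4 years

Hydraulic gradient i = (316.21 − 313.47) / 653 = 2.74 / 653 = 0.004196
Specific discharge q = 16.0 × 0.004196 = 0.06714 m/d
v_s = q/n_e = 0.06714/0.25 = 0.2685 m/d
Retardation R = 1 + ρ_b·K_d/n = 1 + 1.74×0.33/0.25 = 3.297
Contaminant velocity v_c = v/R = 0.2685/3.297 = 0.08146 m/d
t = L/v_c = 1380/0.08146 = 16940 d
   = 16940/365 = 46.4 yr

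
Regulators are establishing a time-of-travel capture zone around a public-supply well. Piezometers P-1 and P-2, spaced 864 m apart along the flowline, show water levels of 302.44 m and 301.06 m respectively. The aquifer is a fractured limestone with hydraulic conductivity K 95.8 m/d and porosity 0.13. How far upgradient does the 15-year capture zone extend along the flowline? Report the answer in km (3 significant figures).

6.44 km

Hydraulic gradient i = (302.44 − 301.06) / 864 = 1.38 / 864 = 0.001597
Specific discharge q = 95.8 × 0.001597 = 0.1530 m/d
Average linear velocity = 0.1530 / 0.13 = 1.177 m/d
T = 15 yr × 365 = 5475 d
L = v × T = 1.177 × 5475 = 6444 m
   = 6.44 km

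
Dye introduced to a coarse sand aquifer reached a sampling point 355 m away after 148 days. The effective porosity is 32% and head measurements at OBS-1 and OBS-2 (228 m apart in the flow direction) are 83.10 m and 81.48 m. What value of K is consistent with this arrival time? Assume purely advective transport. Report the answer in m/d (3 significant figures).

Hydraulic gradient i = (83.10 − 81.48) / 228 = 1.62 / 228 = 0.007105
v = L / t = 355 / 148 = 2.399 m/d
K = v · n / i = 2.399 × 0.32 / 0.007105 = 108 m/d

108 m/d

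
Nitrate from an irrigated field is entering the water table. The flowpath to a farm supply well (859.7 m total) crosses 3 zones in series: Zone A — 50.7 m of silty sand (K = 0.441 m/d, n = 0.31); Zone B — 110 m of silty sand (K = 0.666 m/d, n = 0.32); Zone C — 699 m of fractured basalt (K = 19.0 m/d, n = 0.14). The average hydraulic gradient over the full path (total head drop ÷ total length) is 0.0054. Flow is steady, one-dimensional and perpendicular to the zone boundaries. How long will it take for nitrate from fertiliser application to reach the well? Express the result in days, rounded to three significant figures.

Steady 1-D flow in series ⇒ the Darcy flux q is identical in every zone and the zone head losses add (resistances L/K in series).
Σ(L/K) = 50.7/0.441 + 110/0.666 + 699/19.0 = 115.0 + 165.2 + 36.79 = 316.9 d
K_eq = L_total / Σ(L/K) = 859.7 / 316.9 = 2.713 m/d
q = K_eq · i = 2.713 × 0.0054 = 0.01465 m/d (same in every zone)
Zone A: v = q/n = 0.01465/0.31 = 0.04725 m/d → t_A = 50.7/0.04725 = 1073 d
Zone B: v = q/n = 0.01465/0.32 = 0.04578 m/d → t_B = 110/0.04578 = 2403 d
Zone C: v = q/n = 0.01465/0.14 = 0.1046 m/d → t_C = 699/0.1046 = 6681 d
Total t = 1073 + 2403 + 6681 = 10160 d

10200 days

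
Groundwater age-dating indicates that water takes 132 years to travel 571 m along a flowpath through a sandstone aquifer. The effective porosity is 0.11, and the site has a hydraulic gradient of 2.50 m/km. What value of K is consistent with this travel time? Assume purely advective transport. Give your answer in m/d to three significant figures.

t = 132 years = 48180 d
v = L / t = 571 / 48180 = 0.01185 m/d
K = v · n / i = 0.01185 × 0.11 / 0.0025 = 0.521 m/d

0.521 m/d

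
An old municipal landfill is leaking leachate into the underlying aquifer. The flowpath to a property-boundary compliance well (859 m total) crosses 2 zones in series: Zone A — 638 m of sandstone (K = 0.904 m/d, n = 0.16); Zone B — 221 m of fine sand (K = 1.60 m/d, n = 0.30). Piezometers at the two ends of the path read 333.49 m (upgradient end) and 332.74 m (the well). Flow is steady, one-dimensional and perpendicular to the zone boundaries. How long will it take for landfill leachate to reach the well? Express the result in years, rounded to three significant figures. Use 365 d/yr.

519 years

Total head drop ΔH = 333.49 − 332.74 = 0.75 m
Steady 1-D flow in series ⇒ the Darcy flux q is identical in every zone and the zone head losses add (resistances L/K in series).
Σ(L/K) = 638/0.904 + 221/1.60 = 705.8 + 138.1 = 843.9 d
q = ΔH / Σ(L/K) = 0.75 / 843.9 = 8.888e-4 m/d (same in every zone)
Zone A: v = q/n = 8.888e-4/0.16 = 0.005555 m/d → t_A = 638/0.005555 = 114900 d
Zone B: v = q/n = 8.888e-4/0.30 = 0.002963 m/d → t_B = 221/0.002963 = 74600 d
Total t = 114900 + 74600 = 189500 d
   = 189500 / 365 = 519 yr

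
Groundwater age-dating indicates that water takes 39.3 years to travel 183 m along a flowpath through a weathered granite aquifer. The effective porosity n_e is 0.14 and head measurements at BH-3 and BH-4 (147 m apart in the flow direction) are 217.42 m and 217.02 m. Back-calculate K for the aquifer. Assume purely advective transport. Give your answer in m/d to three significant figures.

0.656 m/d

Hydraulic gradient i = (217.42 − 217.02) / 147 = 0.40 / 147 = 0.002721
t = 39.3 years = 14340 d
v = L / t = 183 / 14340 = 0.01276 m/d
K = v · n / i = 0.01276 × 0.14 / 0.002721 = 0.656 m/d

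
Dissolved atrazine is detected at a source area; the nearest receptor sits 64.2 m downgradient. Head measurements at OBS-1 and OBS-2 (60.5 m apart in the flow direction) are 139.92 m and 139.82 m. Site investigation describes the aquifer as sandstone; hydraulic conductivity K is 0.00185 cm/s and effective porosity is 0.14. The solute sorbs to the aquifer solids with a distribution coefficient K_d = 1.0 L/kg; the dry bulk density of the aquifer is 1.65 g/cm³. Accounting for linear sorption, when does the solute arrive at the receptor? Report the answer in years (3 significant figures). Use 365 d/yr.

Hydraulic gradient i = (139.92 − 139.82) / 60.5 = 0.10 / 60.5 = 0.001653
K = 0.00185 cm/s × 864 = 1.598 m/d
q = Ki = 1.598 × 0.001653 = 0.002642 m/d
Seepage velocity v = q / n = 0.002642 / 0.14 = 0.01887 m/d
Retardation R = 1 + ρ_b·K_d/n = 1 + 1.65×1.0/0.14 = 12.79
Contaminant velocity v_c = v/R = 0.01887/12.79 = 0.001476 m/d
t = L/v_c = 64.2/0.001476 = 43500 d
   = 43500/365 = 119 yr

119 years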